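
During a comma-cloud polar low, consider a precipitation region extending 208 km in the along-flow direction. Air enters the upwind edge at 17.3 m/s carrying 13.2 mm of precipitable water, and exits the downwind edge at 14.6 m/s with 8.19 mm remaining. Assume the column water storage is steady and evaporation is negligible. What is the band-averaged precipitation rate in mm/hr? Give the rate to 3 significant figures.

Column moisture flux per unit crosswind length is F = V × PW.
Inflow: F_in = 17.3 × 13.2 = 228.36 mm·m/s
Outflow: F_out = 14.6 × 8.19 = 119.574 mm·m/s
Steady-state rate R = (F_in − F_out)/L = (228.36 − 119.574) / 208000 m = 5.230e-04 mm/s.
R = 5.230e-04 × 3600 = 1.88 mm/hr.

R ≈ 1.88 mm/hr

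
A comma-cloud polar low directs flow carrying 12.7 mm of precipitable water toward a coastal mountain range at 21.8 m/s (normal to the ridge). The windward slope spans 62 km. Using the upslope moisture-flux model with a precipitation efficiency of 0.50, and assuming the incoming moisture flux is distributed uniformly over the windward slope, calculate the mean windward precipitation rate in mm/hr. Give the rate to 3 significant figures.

R ≈ 8.04 mm/hr

Incoming column moisture flux per unit ridge length: F = V × PW = 21.8 × 12.7 = 276.86 mm·m/s.
Spread over the 62 km slope with efficiency ε = 0.50: R = ε·F/W = 0.50 × 276.86 / 62000 m = 2.233e-03 mm/s.
R = 2.233e-03 × 3600 = 8.04 mm/hr.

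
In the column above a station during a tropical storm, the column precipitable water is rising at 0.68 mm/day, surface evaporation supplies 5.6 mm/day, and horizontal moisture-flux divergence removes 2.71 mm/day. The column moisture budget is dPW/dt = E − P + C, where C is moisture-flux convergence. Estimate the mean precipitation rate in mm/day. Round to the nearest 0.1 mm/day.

P ≈ 2.2 mm/day

dPW/dt = +0.68 mm/day.
P = E + C − dPW/dt = 5.6 + (-2.71) − (+0.68) = 2.2 mm/day.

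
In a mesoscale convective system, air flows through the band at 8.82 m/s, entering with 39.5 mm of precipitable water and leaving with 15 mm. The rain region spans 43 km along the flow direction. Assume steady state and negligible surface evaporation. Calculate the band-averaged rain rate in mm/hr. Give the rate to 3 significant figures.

Column moisture flux per unit crosswind length is F = V × PW.
Inflow: F_in = 8.82 × 39.5 = 348.39 mm·m/s
Outflow: F_out = 8.82 × 15 = 132.3 mm·m/s
Steady-state rate R = (F_in − F_out)/L = (348.39 − 132.3) / 43000 m = 5.025e-03 mm/s.
R = 5.025e-03 × 3600 = 18.1 mm/hr.

R ≈ 18.1 mm/hr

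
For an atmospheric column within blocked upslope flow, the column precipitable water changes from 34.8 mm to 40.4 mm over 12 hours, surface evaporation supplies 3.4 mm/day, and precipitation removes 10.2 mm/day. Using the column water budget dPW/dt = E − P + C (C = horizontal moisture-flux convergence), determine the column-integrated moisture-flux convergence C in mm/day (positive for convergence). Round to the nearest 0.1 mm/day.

dPW/dt = (40.4 − 34.8) mm / (12/24 day) = +11.200 mm/day.
C = dPW/dt − E + P = (+11.200) − 3.4 + 10.2 = 18.0 mm/day.

C ≈ 18.0 mm/day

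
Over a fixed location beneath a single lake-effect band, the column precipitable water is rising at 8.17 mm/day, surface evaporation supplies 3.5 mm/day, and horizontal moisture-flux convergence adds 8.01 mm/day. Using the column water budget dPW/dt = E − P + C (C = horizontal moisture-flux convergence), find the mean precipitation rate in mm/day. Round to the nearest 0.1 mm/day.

P ≈ 3.3 mm/day

dPW/dt = +8.17 mm/day.
P = E + C − dPW/dt = 3.5 + (8.01) − (+8.17) = 3.3 mm/day.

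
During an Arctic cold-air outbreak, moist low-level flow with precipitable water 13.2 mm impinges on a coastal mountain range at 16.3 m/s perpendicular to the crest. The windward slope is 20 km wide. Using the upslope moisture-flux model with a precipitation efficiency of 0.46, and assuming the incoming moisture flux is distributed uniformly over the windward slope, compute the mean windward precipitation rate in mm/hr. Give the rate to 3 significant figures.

Incoming column moisture flux per unit ridge length: F = V × PW = 16.3 × 13.2 = 215.16 mm·m/s.
Spread over the 20 km slope with efficiency ε = 0.46: R = ε·F/W = 0.46 × 215.16 / 20000 m = 4.949e-03 mm/s.
R = 4.949e-03 × 3600 = 17.8 mm/hr.

R ≈ 17.8 mm/hr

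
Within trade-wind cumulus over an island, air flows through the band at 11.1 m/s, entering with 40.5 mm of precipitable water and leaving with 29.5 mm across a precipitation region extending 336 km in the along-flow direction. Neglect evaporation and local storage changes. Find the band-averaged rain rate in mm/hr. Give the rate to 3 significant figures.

R ≈ 1.31 mm/hr

Column moisture flux per unit crosswind length is F = V × PW.
Inflow: F_in = 11.1 × 40.5 = 449.55 mm·m/s
Outflow: F_out = 11.1 × 29.5 = 327.45 mm·m/s
Steady-state rate R = (F_in − F_out)/L = (449.55 − 327.45) / 336000 m = 3.634e-04 mm/s.
R = 3.634e-04 × 3600 = 1.31 mm/hr.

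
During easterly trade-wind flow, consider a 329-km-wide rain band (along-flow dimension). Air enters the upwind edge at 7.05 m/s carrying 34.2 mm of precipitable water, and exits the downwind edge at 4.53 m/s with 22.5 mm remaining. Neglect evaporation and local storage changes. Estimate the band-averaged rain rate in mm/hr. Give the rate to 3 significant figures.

Column moisture flux per unit crosswind length is F = V × PW.
Inflow: F_in = 7.05 × 34.2 = 241.11 mm·m/s
Outflow: F_out = 4.53 × 22.5 = 101.925 mm·m/s
Steady-state rate R = (F_in − F_out)/L = (241.11 − 101.925) / 329000 m = 4.231e-04 mm/s.
R = 4.231e-04 × 3600 = 1.52 mm/hr.

R ≈ 1.52 mm/hr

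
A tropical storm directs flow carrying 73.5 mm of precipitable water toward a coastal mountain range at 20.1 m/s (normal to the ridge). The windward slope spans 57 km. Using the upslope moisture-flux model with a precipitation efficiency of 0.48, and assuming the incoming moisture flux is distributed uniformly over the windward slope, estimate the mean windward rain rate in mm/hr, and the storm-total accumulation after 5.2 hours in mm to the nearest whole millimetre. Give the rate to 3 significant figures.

Incoming column moisture flux per unit ridge length: F = V × PW = 20.1 × 73.5 = 1477.35 mm·m/s.
Spread over the 57 km slope with efficiency ε = 0.48: R = ε·F/W = 0.48 × 1477.35 / 57000 m = 1.244e-02 mm/s.
R = 1.244e-02 × 3600 = 44.8 mm/hr.
Over 5.2 h: total = 44.8 × 5.2 = 232.96 ≈ 233 mm.

R ≈ 44.8 mm/hr; total ≈ 233 mm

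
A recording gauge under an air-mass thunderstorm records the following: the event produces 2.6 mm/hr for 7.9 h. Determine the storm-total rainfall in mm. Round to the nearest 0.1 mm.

Total = Σ Rᵢ Δtᵢ = 2.6 × 7.9
      = 20.54 = 20.5 mm.

total ≈ 20.5 mm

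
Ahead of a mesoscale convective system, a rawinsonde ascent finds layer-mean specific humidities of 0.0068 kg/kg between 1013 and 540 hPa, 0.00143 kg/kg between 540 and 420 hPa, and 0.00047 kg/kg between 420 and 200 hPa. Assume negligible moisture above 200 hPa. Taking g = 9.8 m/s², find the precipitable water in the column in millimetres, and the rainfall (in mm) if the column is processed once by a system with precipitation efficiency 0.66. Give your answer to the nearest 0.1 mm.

PW ≈ 35.6 mm; rainfall ≈ 23.5 mm

Precipitable water is the column-integrated vapour mass per unit area: PW = (1/g) Σ q̄ Δp, with q in kg/kg and Δp in Pa (1 kg/m² of water = 1 mm).
Layer 1013–540 hPa: Δp = 473 hPa = 47300 Pa, q̄ = 0.0068 kg/kg → 0.0068 × 47300 / 9.8 = 32.82 mm
Layer 540–420 hPa: Δp = 120 hPa = 12000 Pa, q̄ = 0.00143 kg/kg → 0.00143 × 12000 / 9.8 = 1.75 mm
Layer 420–200 hPa: Δp = 220 hPa = 22000 Pa, q̄ = 0.00047 kg/kg → 0.00047 × 22000 / 9.8 = 1.06 mm
PW = 32.82 + 1.75 + 1.06 = 35.63 ≈ 35.6 mm.
Rainfall = ε × PW = 0.66 × 35.6 = 23.5 mm.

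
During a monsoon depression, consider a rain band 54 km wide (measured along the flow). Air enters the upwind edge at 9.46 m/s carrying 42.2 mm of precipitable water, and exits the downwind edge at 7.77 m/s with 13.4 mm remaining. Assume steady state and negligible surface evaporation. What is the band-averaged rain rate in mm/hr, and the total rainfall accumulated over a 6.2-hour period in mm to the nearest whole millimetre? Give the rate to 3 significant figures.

Column moisture flux per unit crosswind length is F = V × PW.
Inflow: F_in = 9.46 × 42.2 = 399.212 mm·m/s
Outflow: F_out = 7.77 × 13.4 = 104.118 mm·m/s
Steady-state rate R = (F_in − F_out)/L = (399.212 − 104.118) / 54000 m = 5.465e-03 mm/s.
R = 5.465e-03 × 3600 = 19.7 mm/hr.
Over 6.2 h: total = 19.7 × 6.2 = 122.14 ≈ 122 mm.

R ≈ 19.7 mm/hr; total ≈ 122 mm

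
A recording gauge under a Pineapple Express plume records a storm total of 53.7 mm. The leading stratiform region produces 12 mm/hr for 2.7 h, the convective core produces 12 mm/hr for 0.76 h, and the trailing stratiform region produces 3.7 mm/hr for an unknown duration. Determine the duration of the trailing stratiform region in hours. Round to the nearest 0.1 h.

duration ≈ 3.3 h

Known phases: 12 × 2.7 + 12 × 0.76 = 32.4 + 9.12 = 41.52 mm.
Remaining depth = 53.7 − 41.52 = 12.18 mm.
Duration = 12.18 / 3.7 = 3.3 h.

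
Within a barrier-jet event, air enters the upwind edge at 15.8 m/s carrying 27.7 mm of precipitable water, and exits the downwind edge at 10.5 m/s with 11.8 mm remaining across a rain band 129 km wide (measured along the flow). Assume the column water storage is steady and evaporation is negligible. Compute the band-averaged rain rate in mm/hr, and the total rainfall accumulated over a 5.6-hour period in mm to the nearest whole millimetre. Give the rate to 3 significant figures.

R ≈ 8.76 mm/hr; total ≈ 49 mm

Column moisture flux per unit crosswind length is F = V × PW.
Inflow: F_in = 15.8 × 27.7 = 437.66 mm·m/s
Outflow: F_out = 10.5 × 11.8 = 123.9 mm·m/s
Steady-state rate R = (F_in − F_out)/L = (437.66 − 123.9) / 129000 m = 2.432e-03 mm/s.
R = 2.432e-03 × 3600 = 8.76 mm/hr.
Over 5.6 h: total = 8.76 × 5.6 = 49.056 ≈ 49 mm.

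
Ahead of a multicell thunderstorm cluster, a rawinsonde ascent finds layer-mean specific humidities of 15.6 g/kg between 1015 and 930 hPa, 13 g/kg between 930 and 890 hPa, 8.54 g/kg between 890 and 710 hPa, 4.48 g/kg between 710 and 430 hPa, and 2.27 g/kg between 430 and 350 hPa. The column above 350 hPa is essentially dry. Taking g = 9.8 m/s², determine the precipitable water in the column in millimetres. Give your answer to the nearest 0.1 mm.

PW ≈ 49.2 mm

Precipitable water is the column-integrated vapour mass per unit area: PW = (1/g) Σ q̄ Δp, with q in kg/kg and Δp in Pa (1 kg/m² of water = 1 mm).
Layer 1015–930 hPa: Δp = 85 hPa = 8500 Pa, q̄ = 0.0156 kg/kg → 0.0156 × 8500 / 9.8 = 13.53 mm
Layer 930–890 hPa: Δp = 40 hPa = 4000 Pa, q̄ = 0.013 kg/kg → 0.013 × 4000 / 9.8 = 5.31 mm
Layer 890–710 hPa: Δp = 180 hPa = 18000 Pa, q̄ = 0.00854 kg/kg → 0.00854 × 18000 / 9.8 = 15.69 mm
Layer 710–430 hPa: Δp = 280 hPa = 28000 Pa, q̄ = 0.00448 kg/kg → 0.00448 × 28000 / 9.8 = 12.80 mm
Layer 430–350 hPa: Δp = 80 hPa = 8000 Pa, q̄ = 0.00227 kg/kg → 0.00227 × 8000 / 9.8 = 1.85 mm
PW = 13.53 + 5.31 + 15.69 + 12.80 + 1.85 = 49.18 ≈ 49.2 mm.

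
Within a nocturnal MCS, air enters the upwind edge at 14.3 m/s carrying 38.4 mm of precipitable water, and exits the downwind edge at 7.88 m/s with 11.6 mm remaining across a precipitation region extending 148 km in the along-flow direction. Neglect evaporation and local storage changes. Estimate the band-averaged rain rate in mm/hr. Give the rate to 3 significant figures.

Column moisture flux per unit crosswind length is F = V × PW.
Inflow: F_in = 14.3 × 38.4 = 549.12 mm·m/s
Outflow: F_out = 7.88 × 11.6 = 91.408 mm·m/s
Steady-state rate R = (F_in − F_out)/L = (549.12 − 91.408) / 148000 m = 3.093e-03 mm/s.
R = 3.093e-03 × 3600 = 11.1 mm/hr.

R ≈ 11.1 mm/hr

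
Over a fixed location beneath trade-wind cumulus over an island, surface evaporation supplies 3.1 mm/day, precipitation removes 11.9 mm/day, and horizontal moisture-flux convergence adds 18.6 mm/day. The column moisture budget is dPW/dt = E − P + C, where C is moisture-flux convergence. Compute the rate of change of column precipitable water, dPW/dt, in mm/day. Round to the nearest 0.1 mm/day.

dPW/dt = E − P + C = 3.1 − 11.9 + (18.6) = 9.8 mm/day.

dPW/dt ≈ 9.8 mm/day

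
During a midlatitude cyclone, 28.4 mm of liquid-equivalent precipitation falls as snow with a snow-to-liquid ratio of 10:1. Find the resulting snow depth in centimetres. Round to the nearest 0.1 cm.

snow depth ≈ 28.4 cm

Snow depth = liquid × ratio = 28.4 mm × 10 = 284 mm = 28.4 cm.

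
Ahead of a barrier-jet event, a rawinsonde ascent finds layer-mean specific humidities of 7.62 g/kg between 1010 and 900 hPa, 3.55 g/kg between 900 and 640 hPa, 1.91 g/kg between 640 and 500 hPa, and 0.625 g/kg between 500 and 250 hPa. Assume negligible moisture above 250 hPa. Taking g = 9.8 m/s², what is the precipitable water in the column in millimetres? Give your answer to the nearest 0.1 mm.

Precipitable water is the column-integrated vapour mass per unit area: PW = (1/g) Σ q̄ Δp, with q in kg/kg and Δp in Pa (1 kg/m² of water = 1 mm).
Layer 1010–900 hPa: Δp = 110 hPa = 11000 Pa, q̄ = 0.00762 kg/kg → 0.00762 × 11000 / 9.8 = 8.55 mm
Layer 900–640 hPa: Δp = 260 hPa = 26000 Pa, q̄ = 0.00355 kg/kg → 0.00355 × 26000 / 9.8 = 9.42 mm
Layer 640–500 hPa: Δp = 140 hPa = 14000 Pa, q̄ = 0.00191 kg/kg → 0.00191 × 14000 / 9.8 = 2.73 mm
Layer 500–250 hPa: Δp = 250 hPa = 25000 Pa, q̄ = 0.000625 kg/kg → 0.000625 × 25000 / 9.8 = 1.59 mm
PW = 8.55 + 9.42 + 2.73 + 1.59 = 22.29 ≈ 22.3 mm.

PW ≈ 22.3 mm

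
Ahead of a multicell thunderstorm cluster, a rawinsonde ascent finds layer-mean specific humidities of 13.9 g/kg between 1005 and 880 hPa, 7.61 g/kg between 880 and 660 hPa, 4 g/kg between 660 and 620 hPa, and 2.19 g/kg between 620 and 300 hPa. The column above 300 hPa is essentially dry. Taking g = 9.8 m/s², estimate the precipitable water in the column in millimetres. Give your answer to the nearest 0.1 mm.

Precipitable water is the column-integrated vapour mass per unit area: PW = (1/g) Σ q̄ Δp, with q in kg/kg and Δp in Pa (1 kg/m² of water = 1 mm).
Layer 1005–880 hPa: Δp = 125 hPa = 12500 Pa, q̄ = 0.0139 kg/kg → 0.0139 × 12500 / 9.8 = 17.73 mm
Layer 880–660 hPa: Δp = 220 hPa = 22000 Pa, q̄ = 0.00761 kg/kg → 0.00761 × 22000 / 9.8 = 17.08 mm
Layer 660–620 hPa: Δp = 40 hPa = 4000 Pa, q̄ = 0.004 kg/kg → 0.004 × 4000 / 9.8 = 1.63 mm
Layer 620–300 hPa: Δp = 320 hPa = 32000 Pa, q̄ = 0.00219 kg/kg → 0.00219 × 32000 / 9.8 = 7.15 mm
PW = 17.73 + 17.08 + 1.63 + 7.15 = 43.59 ≈ 43.6 mm.

PW ≈ 43.6 mm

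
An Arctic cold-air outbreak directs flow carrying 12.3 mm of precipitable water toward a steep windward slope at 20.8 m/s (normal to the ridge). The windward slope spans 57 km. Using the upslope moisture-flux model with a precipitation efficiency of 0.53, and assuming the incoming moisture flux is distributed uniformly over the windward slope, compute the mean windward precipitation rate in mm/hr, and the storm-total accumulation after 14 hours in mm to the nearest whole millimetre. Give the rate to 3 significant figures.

R ≈ 8.56 mm/hr; total ≈ 120 mm

Incoming column moisture flux per unit ridge length: F = V × PW = 20.8 × 12.3 = 255.84 mm·m/s.
Spread over the 57 km slope with efficiency ε = 0.53: R = ε·F/W = 0.53 × 255.84 / 57000 m = 2.379e-03 mm/s.
R = 2.379e-03 × 3600 = 8.56 mm/hr.
Over 14 h: total = 8.56 × 14 = 119.84 ≈ 120 mm.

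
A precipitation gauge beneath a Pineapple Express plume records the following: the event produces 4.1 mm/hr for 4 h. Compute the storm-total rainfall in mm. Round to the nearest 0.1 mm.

Total = Σ Rᵢ Δtᵢ = 4.1 × 4
      = 16.4 = 16.4 mm.

total ≈ 16.4 mm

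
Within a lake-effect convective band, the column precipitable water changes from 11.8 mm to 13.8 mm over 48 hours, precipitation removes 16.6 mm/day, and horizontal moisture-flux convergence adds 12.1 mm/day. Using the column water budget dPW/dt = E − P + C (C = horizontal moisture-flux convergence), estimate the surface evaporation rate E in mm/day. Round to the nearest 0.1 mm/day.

dPW/dt = (13.8 − 11.8) mm / (48/24 day) = +1.000 mm/day.
E = dPW/dt + P − C = (+1.000) + 16.6 − (12.1) = 5.5 mm/day.

E ≈ 5.5 mm/day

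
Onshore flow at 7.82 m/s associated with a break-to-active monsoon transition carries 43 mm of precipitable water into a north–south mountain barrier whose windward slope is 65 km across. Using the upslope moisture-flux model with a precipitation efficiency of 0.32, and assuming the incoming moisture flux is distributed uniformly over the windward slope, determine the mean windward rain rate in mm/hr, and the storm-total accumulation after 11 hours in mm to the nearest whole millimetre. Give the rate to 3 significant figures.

Incoming column moisture flux per unit ridge length: F = V × PW = 7.82 × 43 = 336.26 mm·m/s.
Spread over the 65 km slope with efficiency ε = 0.32: R = ε·F/W = 0.32 × 336.26 / 65000 m = 1.655e-03 mm/s.
R = 1.655e-03 × 3600 = 5.96 mm/hr.
Over 11 h: total = 5.96 × 11 = 65.56 ≈ 66 mm.

R ≈ 5.96 mm/hr; total ≈ 66 mm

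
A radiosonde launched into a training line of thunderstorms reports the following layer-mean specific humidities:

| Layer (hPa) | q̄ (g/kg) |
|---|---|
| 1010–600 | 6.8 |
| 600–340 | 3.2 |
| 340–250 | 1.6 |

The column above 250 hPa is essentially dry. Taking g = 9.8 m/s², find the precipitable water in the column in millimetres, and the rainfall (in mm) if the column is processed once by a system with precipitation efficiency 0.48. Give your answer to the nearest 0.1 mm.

PW ≈ 38.4 mm; rainfall ≈ 18.4 mm

Precipitable water is the column-integrated vapour mass per unit area: PW = (1/g) Σ q̄ Δp, with q in kg/kg and Δp in Pa (1 kg/m² of water = 1 mm).
Layer 1010–600 hPa: Δp = 410 hPa = 41000 Pa, q̄ = 0.0068 kg/kg → 0.0068 × 41000 / 9.8 = 28.45 mm
Layer 600–340 hPa: Δp = 260 hPa = 26000 Pa, q̄ = 0.0032 kg/kg → 0.0032 × 26000 / 9.8 = 8.49 mm
Layer 340–250 hPa: Δp = 90 hPa = 9000 Pa, q̄ = 0.0016 kg/kg → 0.0016 × 9000 / 9.8 = 1.47 mm
PW = 28.45 + 8.49 + 1.47 = 38.41 ≈ 38.4 mm.
Rainfall = ε × PW = 0.48 × 38.4 = 18.4 mm.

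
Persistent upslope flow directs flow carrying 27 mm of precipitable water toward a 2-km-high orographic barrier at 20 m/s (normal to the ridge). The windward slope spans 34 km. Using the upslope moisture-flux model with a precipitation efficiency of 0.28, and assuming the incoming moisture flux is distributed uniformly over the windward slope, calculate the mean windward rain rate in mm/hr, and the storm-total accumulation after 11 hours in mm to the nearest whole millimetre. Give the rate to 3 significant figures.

R ≈ 16.0 mm/hr; total ≈ 176 mm

Incoming column moisture flux per unit ridge length: F = V × PW = 20 × 27 = 540 mm·m/s.
Spread over the 34 km slope with efficiency ε = 0.28: R = ε·F/W = 0.28 × 540 / 34000 m = 4.447e-03 mm/s.
R = 4.447e-03 × 3600 = 16.0 mm/hr.
Over 11 h: total = 16.0 × 11 = 176 mm.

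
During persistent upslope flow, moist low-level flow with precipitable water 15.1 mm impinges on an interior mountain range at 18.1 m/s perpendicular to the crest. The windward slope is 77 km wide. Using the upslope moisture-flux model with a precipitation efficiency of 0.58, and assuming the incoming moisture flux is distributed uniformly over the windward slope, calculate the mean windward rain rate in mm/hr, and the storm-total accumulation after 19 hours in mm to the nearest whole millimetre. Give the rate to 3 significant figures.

Incoming column moisture flux per unit ridge length: F = V × PW = 18.1 × 15.1 = 273.31 mm·m/s.
Spread over the 77 km slope with efficiency ε = 0.58: R = ε·F/W = 0.58 × 273.31 / 77000 m = 2.059e-03 mm/s.
R = 2.059e-03 × 3600 = 7.41 mm/hr.
Over 19 h: total = 7.41 × 19 = 140.79 ≈ 141 mm.

R ≈ 7.41 mm/hr; total ≈ 141 mm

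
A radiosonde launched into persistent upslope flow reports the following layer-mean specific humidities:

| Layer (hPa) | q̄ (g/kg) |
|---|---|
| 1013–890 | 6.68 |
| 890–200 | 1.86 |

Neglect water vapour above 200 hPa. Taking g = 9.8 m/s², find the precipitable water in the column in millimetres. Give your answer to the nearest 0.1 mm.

PW ≈ 21.5 mm

Precipitable water is the column-integrated vapour mass per unit area: PW = (1/g) Σ q̄ Δp, with q in kg/kg and Δp in Pa (1 kg/m² of water = 1 mm).
Layer 1013–890 hPa: Δp = 123 hPa = 12300 Pa, q̄ = 0.00668 kg/kg → 0.00668 × 12300 / 9.8 = 8.38 mm
Layer 890–200 hPa: Δp = 690 hPa = 69000 Pa, q̄ = 0.00186 kg/kg → 0.00186 × 69000 / 9.8 = 13.10 mm
PW = 8.38 + 13.10 = 21.48 ≈ 21.5 mm.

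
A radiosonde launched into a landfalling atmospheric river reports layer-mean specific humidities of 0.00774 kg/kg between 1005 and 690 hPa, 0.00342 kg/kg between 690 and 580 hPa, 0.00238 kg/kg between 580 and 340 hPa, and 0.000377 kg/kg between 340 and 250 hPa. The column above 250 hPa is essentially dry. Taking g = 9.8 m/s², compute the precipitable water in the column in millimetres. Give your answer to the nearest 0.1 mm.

Precipitable water is the column-integrated vapour mass per unit area: PW = (1/g) Σ q̄ Δp, with q in kg/kg and Δp in Pa (1 kg/m² of water = 1 mm).
Layer 1005–690 hPa: Δp = 315 hPa = 31500 Pa, q̄ = 0.00774 kg/kg → 0.00774 × 31500 / 9.8 = 24.88 mm
Layer 690–580 hPa: Δp = 110 hPa = 11000 Pa, q̄ = 0.00342 kg/kg → 0.00342 × 11000 / 9.8 = 3.84 mm
Layer 580–340 hPa: Δp = 240 hPa = 24000 Pa, q̄ = 0.00238 kg/kg → 0.00238 × 24000 / 9.8 = 5.83 mm
Layer 340–250 hPa: Δp = 90 hPa = 9000 Pa, q̄ = 0.000377 kg/kg → 0.000377 × 9000 / 9.8 = 0.35 mm
PW = 24.88 + 3.84 + 5.83 + 0.35 = 34.90 ≈ 34.9 mm.

PW ≈ 34.9 mm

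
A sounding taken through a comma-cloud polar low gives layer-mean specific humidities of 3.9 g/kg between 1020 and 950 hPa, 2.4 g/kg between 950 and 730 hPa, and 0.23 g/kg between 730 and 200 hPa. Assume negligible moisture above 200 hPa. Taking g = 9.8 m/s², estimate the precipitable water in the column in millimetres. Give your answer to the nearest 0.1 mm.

PW ≈ 9.4 mm

Precipitable water is the column-integrated vapour mass per unit area: PW = (1/g) Σ q̄ Δp, with q in kg/kg and Δp in Pa (1 kg/m² of water = 1 mm).
Layer 1020–950 hPa: Δp = 70 hPa = 7000 Pa, q̄ = 0.0039 kg/kg → 0.0039 × 7000 / 9.8 = 2.79 mm
Layer 950–730 hPa: Δp = 220 hPa = 22000 Pa, q̄ = 0.0024 kg/kg → 0.0024 × 22000 / 9.8 = 5.39 mm
Layer 730–200 hPa: Δp = 530 hPa = 53000 Pa, q̄ = 0.00023 kg/kg → 0.00023 × 53000 / 9.8 = 1.24 mm
PW = 2.79 + 5.39 + 1.24 = 9.42 ≈ 9.4 mm.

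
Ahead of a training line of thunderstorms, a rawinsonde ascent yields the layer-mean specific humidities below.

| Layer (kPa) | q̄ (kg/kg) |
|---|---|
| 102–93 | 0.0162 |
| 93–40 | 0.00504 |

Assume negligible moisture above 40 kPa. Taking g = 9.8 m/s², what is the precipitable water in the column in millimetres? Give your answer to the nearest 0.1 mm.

Precipitable water is the column-integrated vapour mass per unit area: PW = (1/g) Σ q̄ Δp, with q in kg/kg and Δp in Pa (1 kg/m² of water = 1 mm).
Layer 102–93 kPa: Δp = 90 hPa = 9000 Pa, q̄ = 0.0162 kg/kg → 0.0162 × 9000 / 9.8 = 14.88 mm
Layer 93–40 kPa: Δp = 530 hPa = 53000 Pa, q̄ = 0.00504 kg/kg → 0.00504 × 53000 / 9.8 = 27.26 mm
PW = 14.88 + 27.26 = 42.14 ≈ 42.1 mm.

PW ≈ 42.1 mm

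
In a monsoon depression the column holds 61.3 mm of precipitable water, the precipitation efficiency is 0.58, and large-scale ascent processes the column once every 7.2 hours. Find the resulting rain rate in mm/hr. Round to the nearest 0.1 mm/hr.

Each overturning extracts ε × PW = 0.58 × 61.3 = 35.554 mm.
Rate = ε·PW / τ = 35.554 / 7.2 h = 4.9 mm/hr.

R ≈ 4.9 mm/hr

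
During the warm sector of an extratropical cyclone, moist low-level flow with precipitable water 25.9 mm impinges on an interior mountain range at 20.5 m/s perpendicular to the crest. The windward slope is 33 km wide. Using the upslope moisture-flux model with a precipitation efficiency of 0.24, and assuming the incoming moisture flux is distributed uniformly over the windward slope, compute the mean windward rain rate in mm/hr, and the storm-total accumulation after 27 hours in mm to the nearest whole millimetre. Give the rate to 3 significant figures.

Incoming column moisture flux per unit ridge length: F = V × PW = 20.5 × 25.9 = 530.95 mm·m/s.
Spread over the 33 km slope with efficiency ε = 0.24: R = ε·F/W = 0.24 × 530.95 / 33000 m = 3.861e-03 mm/s.
R = 3.861e-03 × 3600 = 13.9 mm/hr.
Over 27 h: total = 13.9 × 27 = 375.3 ≈ 375 mm.

R ≈ 13.9 mm/hr; total ≈ 375 mm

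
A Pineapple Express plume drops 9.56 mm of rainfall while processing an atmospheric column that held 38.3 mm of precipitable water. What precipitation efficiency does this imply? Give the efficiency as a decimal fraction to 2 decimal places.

ε ≈ 0.25

ε = rainfall / PW = 9.56 / 38.3 = 0.25.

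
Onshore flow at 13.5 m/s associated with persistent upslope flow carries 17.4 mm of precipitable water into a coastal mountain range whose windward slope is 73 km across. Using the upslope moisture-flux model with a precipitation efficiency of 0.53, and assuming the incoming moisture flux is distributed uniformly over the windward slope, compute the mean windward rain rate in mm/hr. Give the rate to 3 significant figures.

Incoming column moisture flux per unit ridge length: F = V × PW = 13.5 × 17.4 = 234.9 mm·m/s.
Spread over the 73 km slope with efficiency ε = 0.53: R = ε·F/W = 0.53 × 234.9 / 73000 m = 1.705e-03 mm/s.
R = 1.705e-03 × 3600 = 6.14 mm/hr.

R ≈ 6.14 mm/hr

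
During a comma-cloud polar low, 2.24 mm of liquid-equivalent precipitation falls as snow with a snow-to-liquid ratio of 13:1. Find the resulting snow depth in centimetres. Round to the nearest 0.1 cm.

Snow depth = liquid × ratio = 2.24 mm × 13 = 29.12 mm = 2.9 cm.

snow depth ≈ 2.9 cm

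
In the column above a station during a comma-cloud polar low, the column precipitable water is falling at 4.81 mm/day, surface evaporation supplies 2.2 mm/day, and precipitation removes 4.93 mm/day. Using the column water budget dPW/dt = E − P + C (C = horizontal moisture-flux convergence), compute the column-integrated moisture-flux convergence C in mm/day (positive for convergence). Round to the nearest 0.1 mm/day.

dPW/dt = -4.81 mm/day.
C = dPW/dt − E + P = (-4.81) − 2.2 + 4.93 = -2.1 mm/day.

C ≈ -2.1 mm/day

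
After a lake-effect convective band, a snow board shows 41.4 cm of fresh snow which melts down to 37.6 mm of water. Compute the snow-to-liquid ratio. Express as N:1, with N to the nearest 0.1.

Ratio = snow depth / SWE = 414 mm / 37.6 mm = 11.0, i.e. 11.0:1.

ratio ≈ 11.0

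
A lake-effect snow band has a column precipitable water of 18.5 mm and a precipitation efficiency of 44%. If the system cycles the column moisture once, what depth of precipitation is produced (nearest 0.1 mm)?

precipitation ≈ 8.1 mm

Precipitation = ε × PW = 0.44 × 18.5 = 8.1 mm.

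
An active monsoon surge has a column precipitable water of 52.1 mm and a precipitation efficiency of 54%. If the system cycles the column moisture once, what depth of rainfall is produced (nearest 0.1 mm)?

rainfall ≈ 28.1 mm

Rainfall = ε × PW = 0.54 × 52.1 = 28.1 mm.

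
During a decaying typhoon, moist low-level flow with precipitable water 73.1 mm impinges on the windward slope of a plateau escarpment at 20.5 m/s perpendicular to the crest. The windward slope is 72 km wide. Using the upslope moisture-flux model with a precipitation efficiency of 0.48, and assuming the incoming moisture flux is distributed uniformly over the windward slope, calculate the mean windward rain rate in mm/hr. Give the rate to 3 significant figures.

Incoming column moisture flux per unit ridge length: F = V × PW = 20.5 × 73.1 = 1498.55 mm·m/s.
Spread over the 72 km slope with efficiency ε = 0.48: R = ε·F/W = 0.48 × 1498.55 / 72000 m = 9.990e-03 mm/s.
R = 9.990e-03 × 3600 = 36.0 mm/hr.

R ≈ 36.0 mm/hr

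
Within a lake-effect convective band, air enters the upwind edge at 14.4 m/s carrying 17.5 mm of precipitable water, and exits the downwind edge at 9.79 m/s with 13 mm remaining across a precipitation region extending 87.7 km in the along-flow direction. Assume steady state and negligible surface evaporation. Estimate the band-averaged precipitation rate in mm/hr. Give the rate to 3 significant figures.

R ≈ 5.12 mm/hr

Column moisture flux per unit crosswind length is F = V × PW.
Inflow: F_in = 14.4 × 17.5 = 252 mm·m/s
Outflow: F_out = 9.79 × 13 = 127.27 mm·m/s
Steady-state rate R = (F_in − F_out)/L = (252 − 127.27) / 87700 m = 1.422e-03 mm/s.
R = 1.422e-03 × 3600 = 5.12 mm/hr.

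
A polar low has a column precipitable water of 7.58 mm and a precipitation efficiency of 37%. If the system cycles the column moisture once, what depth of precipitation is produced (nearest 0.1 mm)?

precipitation ≈ 2.8 mm

Precipitation = ε × PW = 0.37 × 7.58 = 2.8 mm.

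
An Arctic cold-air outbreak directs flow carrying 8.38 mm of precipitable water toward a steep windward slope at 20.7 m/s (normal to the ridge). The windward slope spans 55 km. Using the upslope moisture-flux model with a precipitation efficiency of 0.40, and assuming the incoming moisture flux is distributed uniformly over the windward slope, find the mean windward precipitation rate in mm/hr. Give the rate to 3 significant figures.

R ≈ 4.54 mm/hr

Incoming column moisture flux per unit ridge length: F = V × PW = 20.7 × 8.38 = 173.466 mm·m/s.
Spread over the 55 km slope with efficiency ε = 0.40: R = ε·F/W = 0.40 × 173.466 / 55000 m = 1.262e-03 mm/s.
R = 1.262e-03 × 3600 = 4.54 mm/hr.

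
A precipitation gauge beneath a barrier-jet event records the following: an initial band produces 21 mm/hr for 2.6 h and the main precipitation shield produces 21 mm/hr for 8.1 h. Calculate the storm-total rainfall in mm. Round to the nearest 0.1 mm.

Total = Σ Rᵢ Δtᵢ = 21 × 2.6 + 21 × 8.1
      = 54.6 + 170.1 = 224.7 mm.

total ≈ 224.7 mm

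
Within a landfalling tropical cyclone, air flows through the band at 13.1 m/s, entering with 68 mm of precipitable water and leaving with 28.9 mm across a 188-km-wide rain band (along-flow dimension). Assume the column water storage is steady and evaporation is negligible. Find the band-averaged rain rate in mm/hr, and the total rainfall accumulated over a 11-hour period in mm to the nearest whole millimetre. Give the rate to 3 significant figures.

Column moisture flux per unit crosswind length is F = V × PW.
Inflow: F_in = 13.1 × 68 = 890.8 mm·m/s
Outflow: F_out = 13.1 × 28.9 = 378.59 mm·m/s
Steady-state rate R = (F_in − F_out)/L = (890.8 − 378.59) / 188000 m = 2.725e-03 mm/s.
R = 2.725e-03 × 3600 = 9.81 mm/hr.
Over 11 h: total = 9.81 × 11 = 107.91 ≈ 108 mm.

R ≈ 9.81 mm/hr; total ≈ 108 mm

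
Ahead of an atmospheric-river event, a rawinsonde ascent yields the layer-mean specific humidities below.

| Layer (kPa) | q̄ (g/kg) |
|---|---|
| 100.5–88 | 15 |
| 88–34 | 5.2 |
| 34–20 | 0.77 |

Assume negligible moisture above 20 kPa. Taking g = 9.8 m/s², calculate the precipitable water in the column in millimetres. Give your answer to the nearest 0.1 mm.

Precipitable water is the column-integrated vapour mass per unit area: PW = (1/g) Σ q̄ Δp, with q in kg/kg and Δp in Pa (1 kg/m² of water = 1 mm).
Layer 100.5–88 kPa: Δp = 125 hPa = 12500 Pa, q̄ = 0.015 kg/kg → 0.015 × 12500 / 9.8 = 19.13 mm
Layer 88–34 kPa: Δp = 540 hPa = 54000 Pa, q̄ = 0.0052 kg/kg → 0.0052 × 54000 / 9.8 = 28.65 mm
Layer 34–20 kPa: Δp = 140 hPa = 14000 Pa, q̄ = 0.00077 kg/kg → 0.00077 × 14000 / 9.8 = 1.10 mm
PW = 19.13 + 28.65 + 1.10 = 48.88 ≈ 48.9 mm.

PW ≈ 48.9 mm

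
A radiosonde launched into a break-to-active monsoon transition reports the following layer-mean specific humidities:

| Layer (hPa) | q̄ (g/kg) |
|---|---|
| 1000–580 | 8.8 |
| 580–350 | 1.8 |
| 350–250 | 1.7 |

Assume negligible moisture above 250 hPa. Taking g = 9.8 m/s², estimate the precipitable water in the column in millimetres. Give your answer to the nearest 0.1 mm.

Precipitable water is the column-integrated vapour mass per unit area: PW = (1/g) Σ q̄ Δp, with q in kg/kg and Δp in Pa (1 kg/m² of water = 1 mm).
Layer 1000–580 hPa: Δp = 420 hPa = 42000 Pa, q̄ = 0.0088 kg/kg → 0.0088 × 42000 / 9.8 = 37.71 mm
Layer 580–350 hPa: Δp = 230 hPa = 23000 Pa, q̄ = 0.0018 kg/kg → 0.0018 × 23000 / 9.8 = 4.22 mm
Layer 350–250 hPa: Δp = 100 hPa = 10000 Pa, q̄ = 0.0017 kg/kg → 0.0017 × 10000 / 9.8 = 1.73 mm
PW = 37.71 + 4.22 + 1.73 = 43.66 ≈ 43.7 mm.

PW ≈ 43.7 mm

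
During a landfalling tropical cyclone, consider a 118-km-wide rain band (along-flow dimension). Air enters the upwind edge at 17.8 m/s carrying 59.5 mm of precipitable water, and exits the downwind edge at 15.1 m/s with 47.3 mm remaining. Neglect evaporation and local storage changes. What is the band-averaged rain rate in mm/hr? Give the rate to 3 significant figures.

R ≈ 10.5 mm/hr

Column moisture flux per unit crosswind length is F = V × PW.
Inflow: F_in = 17.8 × 59.5 = 1059.1 mm·m/s
Outflow: F_out = 15.1 × 47.3 = 714.23 mm·m/s
Steady-state rate R = (F_in − F_out)/L = (1059.1 − 714.23) / 118000 m = 2.923e-03 mm/s.
R = 2.923e-03 × 3600 = 10.5 mm/hr.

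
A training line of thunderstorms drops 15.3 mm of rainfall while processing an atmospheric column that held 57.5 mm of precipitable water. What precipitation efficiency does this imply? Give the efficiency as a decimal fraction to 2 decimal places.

ε = rainfall / PW = 15.3 / 57.5 = 0.27.

ε ≈ 0.27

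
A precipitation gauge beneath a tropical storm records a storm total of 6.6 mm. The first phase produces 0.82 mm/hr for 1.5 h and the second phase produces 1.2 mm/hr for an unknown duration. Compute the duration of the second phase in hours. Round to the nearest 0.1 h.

duration ≈ 4.5 h

Known phases: 0.82 × 1.5 = 1.23 mm.
Remaining depth = 6.6 − 1.23 = 5.37 mm.
Duration = 5.37 / 1.2 = 4.5 h.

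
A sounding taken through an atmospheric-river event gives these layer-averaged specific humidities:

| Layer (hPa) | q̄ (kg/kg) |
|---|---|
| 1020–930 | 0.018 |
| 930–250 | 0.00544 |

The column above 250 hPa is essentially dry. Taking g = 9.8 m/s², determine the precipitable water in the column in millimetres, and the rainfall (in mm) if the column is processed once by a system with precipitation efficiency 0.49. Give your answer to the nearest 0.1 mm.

Precipitable water is the column-integrated vapour mass per unit area: PW = (1/g) Σ q̄ Δp, with q in kg/kg and Δp in Pa (1 kg/m² of water = 1 mm).
Layer 1020–930 hPa: Δp = 90 hPa = 9000 Pa, q̄ = 0.018 kg/kg → 0.018 × 9000 / 9.8 = 16.53 mm
Layer 930–250 hPa: Δp = 680 hPa = 68000 Pa, q̄ = 0.00544 kg/kg → 0.00544 × 68000 / 9.8 = 37.75 mm
PW = 16.53 + 37.75 = 54.28 ≈ 54.3 mm.
Rainfall = ε × PW = 0.49 × 54.3 = 26.6 mm.

PW ≈ 54.3 mm; rainfall ≈ 26.6 mm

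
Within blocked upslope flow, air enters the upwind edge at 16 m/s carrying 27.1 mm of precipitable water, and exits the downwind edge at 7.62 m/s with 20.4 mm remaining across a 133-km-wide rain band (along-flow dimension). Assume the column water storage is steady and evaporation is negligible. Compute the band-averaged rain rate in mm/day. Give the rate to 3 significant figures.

Column moisture flux per unit crosswind length is F = V × PW.
Inflow: F_in = 16 × 27.1 = 433.6 mm·m/s
Outflow: F_out = 7.62 × 20.4 = 155.448 mm·m/s
Steady-state rate R = (F_in − F_out)/L = (433.6 − 155.448) / 133000 m = 2.091e-03 mm/s.
R = 2.091e-03 × 3600 × 24 = 181 mm/day.

R ≈ 181 mm/day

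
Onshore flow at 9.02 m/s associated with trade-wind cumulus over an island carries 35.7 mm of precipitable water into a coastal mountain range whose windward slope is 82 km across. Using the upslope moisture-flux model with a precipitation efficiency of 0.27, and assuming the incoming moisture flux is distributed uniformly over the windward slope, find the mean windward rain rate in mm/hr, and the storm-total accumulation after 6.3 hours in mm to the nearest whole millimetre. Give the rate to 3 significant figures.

R ≈ 3.82 mm/hr; total ≈ 24 mm

Incoming column moisture flux per unit ridge length: F = V × PW = 9.02 × 35.7 = 322.014 mm·m/s.
Spread over the 82 km slope with efficiency ε = 0.27: R = ε·F/W = 0.27 × 322.014 / 82000 m = 1.060e-03 mm/s.
R = 1.060e-03 × 3600 = 3.82 mm/hr.
Over 6.3 h: total = 3.82 × 6.3 = 24.066 ≈ 24 mm.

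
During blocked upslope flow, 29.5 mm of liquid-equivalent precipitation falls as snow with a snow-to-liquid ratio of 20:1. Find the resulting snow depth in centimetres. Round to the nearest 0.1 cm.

Snow depth = liquid × ratio = 29.5 mm × 20 = 590 mm = 59.0 cm.

snow depth ≈ 59.0 cm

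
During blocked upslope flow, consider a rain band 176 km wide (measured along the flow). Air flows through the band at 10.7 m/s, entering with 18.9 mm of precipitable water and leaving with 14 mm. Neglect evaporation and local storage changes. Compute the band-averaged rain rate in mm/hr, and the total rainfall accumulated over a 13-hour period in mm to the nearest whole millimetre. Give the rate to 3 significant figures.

Column moisture flux per unit crosswind length is F = V × PW.
Inflow: F_in = 10.7 × 18.9 = 202.23 mm·m/s
Outflow: F_out = 10.7 × 14 = 149.8 mm·m/s
Steady-state rate R = (F_in − F_out)/L = (202.23 − 149.8) / 176000 m = 2.979e-04 mm/s.
R = 2.979e-04 × 3600 = 1.07 mm/hr.
Over 13 h: total = 1.07 × 13 = 13.91 ≈ 14 mm.

R ≈ 1.07 mm/hr; total ≈ 14 mm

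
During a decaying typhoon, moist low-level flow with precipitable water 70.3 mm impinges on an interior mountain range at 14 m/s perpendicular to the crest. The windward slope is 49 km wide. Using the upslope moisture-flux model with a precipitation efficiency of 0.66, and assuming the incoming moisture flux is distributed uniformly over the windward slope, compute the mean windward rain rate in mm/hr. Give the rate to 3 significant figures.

R ≈ 47.7 mm/hr

Incoming column moisture flux per unit ridge length: F = V × PW = 14 × 70.3 = 984.2 mm·m/s.
Spread over the 49 km slope with efficiency ε = 0.66: R = ε·F/W = 0.66 × 984.2 / 49000 m = 1.326e-02 mm/s.
R = 1.326e-02 × 3600 = 47.7 mm/hr.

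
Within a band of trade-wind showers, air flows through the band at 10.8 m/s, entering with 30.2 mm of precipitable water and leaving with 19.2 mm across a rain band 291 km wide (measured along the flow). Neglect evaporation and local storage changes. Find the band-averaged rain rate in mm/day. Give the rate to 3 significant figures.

Column moisture flux per unit crosswind length is F = V × PW.
Inflow: F_in = 10.8 × 30.2 = 326.16 mm·m/s
Outflow: F_out = 10.8 × 19.2 = 207.36 mm·m/s
Steady-state rate R = (F_in − F_out)/L = (326.16 − 207.36) / 291000 m = 4.082e-04 mm/s.
R = 4.082e-04 × 3600 × 24 = 35.3 mm/day.

R ≈ 35.3 mm/day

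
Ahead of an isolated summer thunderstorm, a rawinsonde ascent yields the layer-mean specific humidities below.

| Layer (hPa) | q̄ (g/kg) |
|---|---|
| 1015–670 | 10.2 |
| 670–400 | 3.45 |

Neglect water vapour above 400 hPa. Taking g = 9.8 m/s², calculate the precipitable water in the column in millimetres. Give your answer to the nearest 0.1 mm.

Precipitable water is the column-integrated vapour mass per unit area: PW = (1/g) Σ q̄ Δp, with q in kg/kg and Δp in Pa (1 kg/m² of water = 1 mm).
Layer 1015–670 hPa: Δp = 345 hPa = 34500 Pa, q̄ = 0.0102 kg/kg → 0.0102 × 34500 / 9.8 = 35.91 mm
Layer 670–400 hPa: Δp = 270 hPa = 27000 Pa, q̄ = 0.00345 kg/kg → 0.00345 × 27000 / 9.8 = 9.51 mm
PW = 35.91 + 9.51 = 45.42 ≈ 45.4 mm.

PW ≈ 45.4 mm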